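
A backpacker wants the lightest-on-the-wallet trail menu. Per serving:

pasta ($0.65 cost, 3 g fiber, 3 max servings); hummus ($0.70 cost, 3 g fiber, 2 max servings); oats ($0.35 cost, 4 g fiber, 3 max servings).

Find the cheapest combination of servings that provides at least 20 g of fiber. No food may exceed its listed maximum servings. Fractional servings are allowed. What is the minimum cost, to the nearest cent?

Cost per g of fiber: oats $0.0875, pasta $0.2167, hummus $0.2333.
Take 3 servings of oats: +12.0 g fiber for $1.05 (total $1.05, still need 8.0 g).
Take 2.667 servings of pasta: +8.0 g fiber for $1.73 (total $2.78, still need 0.0 g).
Greedy by cheapest-per-g is optimal for a single linear constraint, so the minimum cost is $2.78.

$2.78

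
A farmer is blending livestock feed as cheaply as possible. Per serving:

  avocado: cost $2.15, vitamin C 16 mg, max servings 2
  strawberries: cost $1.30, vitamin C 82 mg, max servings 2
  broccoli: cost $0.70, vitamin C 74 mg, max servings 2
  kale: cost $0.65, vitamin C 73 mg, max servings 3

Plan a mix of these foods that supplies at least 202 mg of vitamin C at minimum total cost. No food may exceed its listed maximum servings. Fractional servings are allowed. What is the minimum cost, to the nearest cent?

Cost per mg of vitamin C: kale $0.0089, broccoli $0.0095, strawberries $0.0159, avocado $0.1344.
Take 2.767 servings of kale: +202.0 mg vitamin C for $1.80 (total $1.80, still need 0.0 mg).
Filling from the cheapest source first is optimal under one linear minimum: $1.80.

$1.80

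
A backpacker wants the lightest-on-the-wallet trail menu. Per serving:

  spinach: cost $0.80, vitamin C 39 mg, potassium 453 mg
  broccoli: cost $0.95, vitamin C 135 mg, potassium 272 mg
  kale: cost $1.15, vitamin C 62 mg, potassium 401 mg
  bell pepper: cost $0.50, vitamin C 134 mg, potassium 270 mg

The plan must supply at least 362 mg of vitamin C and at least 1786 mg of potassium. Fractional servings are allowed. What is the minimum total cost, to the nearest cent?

Minimising a linear cost over {vitamin C ≥ 362, potassium ≥ 1786, servings ≥ 0} — the optimum is at a vertex, using one or two foods.
spinach only: max(362/39, 1786/453) = 9.282 servings → $7.43.
broccoli only: max(362/135, 1786/272) = 6.566 servings → $6.24.
kale only: max(362/62, 1786/401) = 5.839 servings → $6.71.
bell pepper only: max(362/134, 1786/270) = 6.615 servings → $3.31.
spinach + broccoli with both tight: 2.822 servings and 1.866 servings → $4.03.
spinach + kale: intersection lies outside the first quadrant.
spinach + bell pepper with both tight: 2.822 servings and 1.88 servings → $3.20.
broccoli + kale with both tight: 0.9238 servings and 3.827 servings → $5.28.
broccoli + bell pepper with both targets exact would need a negative amount; discard.
kale + bell pepper with both tight: 3.827 servings and 0.9307 servings → $4.87.
The minimum over all feasible corners is $3.20.

$3.20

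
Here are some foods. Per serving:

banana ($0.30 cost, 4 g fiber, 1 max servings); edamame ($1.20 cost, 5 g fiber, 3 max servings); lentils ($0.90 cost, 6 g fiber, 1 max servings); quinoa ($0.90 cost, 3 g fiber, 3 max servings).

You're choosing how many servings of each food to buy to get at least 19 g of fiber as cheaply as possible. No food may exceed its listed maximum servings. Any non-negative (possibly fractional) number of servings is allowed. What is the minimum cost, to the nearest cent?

$3.36

Cost per g of fiber: banana $0.0750, lentils $0.1500, edamame $0.2400, quinoa $0.3000.
Take 1 serving of banana: +4.0 g fiber for $0.30 (total $0.30, still need 15.0 g).
Take 1 serving of lentils: +6.0 g fiber for $0.90 (total $1.20, still need 9.0 g).
Take 1.8 servings of edamame: +9.0 g fiber for $2.16 (total $3.36, still need 0.0 g).
Greedy by cheapest-per-g is optimal for a single linear constraint, so the minimum cost is $3.36.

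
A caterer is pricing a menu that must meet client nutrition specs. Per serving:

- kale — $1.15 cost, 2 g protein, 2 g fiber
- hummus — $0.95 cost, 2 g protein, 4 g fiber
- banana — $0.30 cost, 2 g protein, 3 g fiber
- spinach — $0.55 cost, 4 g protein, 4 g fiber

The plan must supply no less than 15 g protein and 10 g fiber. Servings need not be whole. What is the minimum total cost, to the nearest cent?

At the optimum either one food covers both requirements or two foods hit both targets exactly; no other combination can be cheaper.
kale only: max(15/2, 10/2) = 7.5 servings → $8.62.
hummus only: max(15/2, 10/4) = 7.5 servings → $7.12.
banana only: max(15/2, 10/3) = 7.5 servings → $2.25.
spinach only: max(15/4, 10/4) = 3.75 servings → $2.06.
kale + hummus with both targets exact would need a negative amount; discard.
kale + banana: the both-tight solution has a negative serving — not a feasible corner.
kale + spinach (both tight): parallel constraints — no distinct corner.
hummus + banana with both targets exact would need a negative amount; discard.
hummus + spinach: intersection lies outside the first quadrant.
banana + spinach with both targets exact would need a negative amount; discard.
Cheapest feasible corner: $2.06.

$2.06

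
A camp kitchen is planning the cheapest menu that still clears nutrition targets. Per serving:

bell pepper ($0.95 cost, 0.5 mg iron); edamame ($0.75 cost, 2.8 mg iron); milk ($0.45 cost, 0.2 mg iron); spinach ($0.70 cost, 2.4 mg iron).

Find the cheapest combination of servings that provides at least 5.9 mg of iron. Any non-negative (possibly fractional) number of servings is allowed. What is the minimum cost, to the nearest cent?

Cost per mg of iron: edamame $0.2679, spinach $0.2917, bell pepper $1.9000, milk $2.2500.
With no serving limits, use only edamame: 5.9 mg / 2.8 mg = 2.107 servings × $0.75 = $1.58.

$1.58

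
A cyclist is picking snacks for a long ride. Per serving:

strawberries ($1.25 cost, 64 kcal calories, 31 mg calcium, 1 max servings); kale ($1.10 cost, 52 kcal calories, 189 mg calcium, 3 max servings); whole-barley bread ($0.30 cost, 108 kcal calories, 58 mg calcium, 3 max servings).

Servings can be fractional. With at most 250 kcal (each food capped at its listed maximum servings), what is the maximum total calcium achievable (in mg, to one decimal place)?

617.5 mg

Calcium per kcal: kale 3.635, whole-barley bread 0.537, strawberries 0.4844.
Take 3 servings of kale: uses 156 kcal, +567.0 mg calcium (running total 567.0 mg).
Take 0.8704 servings of whole-barley bread: uses 94 kcal, +50.5 mg calcium (running total 617.5 mg).
Greedy by best ratio exhausts the calories allowance optimally: 617.5 mg.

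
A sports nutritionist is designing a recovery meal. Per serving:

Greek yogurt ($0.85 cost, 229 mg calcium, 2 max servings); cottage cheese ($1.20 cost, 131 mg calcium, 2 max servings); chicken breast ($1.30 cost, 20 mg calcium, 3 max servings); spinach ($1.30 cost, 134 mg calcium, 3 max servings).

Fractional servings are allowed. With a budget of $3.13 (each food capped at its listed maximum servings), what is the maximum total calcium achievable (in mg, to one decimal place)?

614.1 mg

Calcium per dollar: Greek yogurt 269.4, cottage cheese 109.2, spinach 103.1, chicken breast 15.38.
Take 2 servings of Greek yogurt: spends $1.70, +458.0 mg calcium (running total 458.0 mg).
Take 1.192 servings of cottage cheese: spends $1.43, +156.1 mg calcium (running total 614.1 mg).
Greedy by best ratio exhausts the cost allowance optimally: 614.1 mg.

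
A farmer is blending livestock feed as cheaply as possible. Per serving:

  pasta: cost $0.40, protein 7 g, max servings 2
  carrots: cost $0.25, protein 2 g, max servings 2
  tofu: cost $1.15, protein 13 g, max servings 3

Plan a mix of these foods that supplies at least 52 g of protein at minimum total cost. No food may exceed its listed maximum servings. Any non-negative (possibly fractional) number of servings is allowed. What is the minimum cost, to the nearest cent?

$4.16

Cost per g of protein: pasta $0.0571, tofu $0.0885, carrots $0.1250.
Take 2 servings of pasta: +14.0 g protein for $0.80 (total $0.80, still need 38.0 g).
Take 2.923 servings of tofu: +38.0 g protein for $3.36 (total $4.16, still need 0.0 g).
Filling from the cheapest source first is optimal under one linear minimum: $4.16.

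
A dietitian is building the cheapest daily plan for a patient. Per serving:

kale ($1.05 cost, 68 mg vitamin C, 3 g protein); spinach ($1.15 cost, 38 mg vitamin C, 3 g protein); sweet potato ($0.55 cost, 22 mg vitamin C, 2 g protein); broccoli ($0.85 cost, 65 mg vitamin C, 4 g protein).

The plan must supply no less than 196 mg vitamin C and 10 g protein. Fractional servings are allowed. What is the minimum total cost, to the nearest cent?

For a min-cost LP with two ≥-constraints, a basic feasible solution has at most two positive variables.
kale only: max(196/68, 10/3) = 3.333 servings → $3.50.
spinach only: max(196/38, 10/3) = 5.158 servings → $5.93.
sweet potato only: max(196/22, 10/2) = 8.909 servings → $4.90.
broccoli only: max(196/65, 10/4) = 3.015 servings → $2.56.
kale + spinach with both tight: 2.311 servings and 1.022 servings → $3.60.
kale + sweet potato with both tight: 2.457 servings and 1.314 servings → $3.30.
kale + broccoli with both tight: 1.74 servings and 1.195 servings → $2.84.
spinach + sweet potato: intersection lies outside the first quadrant.
spinach + broccoli: the both-tight solution has a negative serving — not a feasible corner.
sweet potato + broccoli with both targets exact would need a negative amount; discard.
Cheapest feasible corner: $2.56.

$2.56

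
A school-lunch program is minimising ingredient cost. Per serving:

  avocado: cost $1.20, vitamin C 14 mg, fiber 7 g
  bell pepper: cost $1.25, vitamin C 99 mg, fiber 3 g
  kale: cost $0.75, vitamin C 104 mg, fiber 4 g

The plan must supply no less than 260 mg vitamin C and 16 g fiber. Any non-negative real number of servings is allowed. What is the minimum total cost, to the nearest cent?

$2.90

avocado only: max(260/14, 16/7) = 18.57 servings → $22.29.
bell pepper only: max(260/99, 16/3) = 5.333 servings → $6.67.
kale only: max(260/104, 16/4) = 4 servings → $3.00.
avocado + bell pepper with both tight: 1.235 servings and 2.452 servings → $4.55.
avocado + kale with both tight: 0.9286 servings and 2.375 servings → $2.90.
bell pepper + kale: intersection lies outside the first quadrant.
So the least-cost plan costs $2.90.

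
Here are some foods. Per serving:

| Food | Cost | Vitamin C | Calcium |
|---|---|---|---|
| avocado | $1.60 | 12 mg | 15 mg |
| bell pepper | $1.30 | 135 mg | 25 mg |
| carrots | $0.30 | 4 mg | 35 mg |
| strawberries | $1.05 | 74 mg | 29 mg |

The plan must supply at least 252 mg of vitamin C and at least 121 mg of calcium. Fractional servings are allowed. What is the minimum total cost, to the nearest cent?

$2.99

With two linear requirements the optimum uses one or two foods; enumerate the corners.
avocado only: max(252/12, 121/15) = 21 servings → $33.60.
bell pepper only: max(252/135, 121/25) = 4.84 servings → $6.29.
carrots only: max(252/4, 121/35) = 63 servings → $18.90.
strawberries only: max(252/74, 121/29) = 4.172 servings → $4.38.
avocado + bell pepper with both tight: 5.817 servings and 1.35 servings → $11.06.
avocado + carrots: the both-tight solution has a negative serving — not a feasible corner.
avocado + strawberries with both tight: 2.16 servings and 3.055 servings → $6.66.
bell pepper + carrots with both tight: 1.802 servings and 2.17 servings → $2.99.
bell pepper + strawberries: intersection lies outside the first quadrant.
carrots + strawberries with both tight: 0.6653 servings and 3.369 servings → $3.74.
So the least-cost plan costs $2.99.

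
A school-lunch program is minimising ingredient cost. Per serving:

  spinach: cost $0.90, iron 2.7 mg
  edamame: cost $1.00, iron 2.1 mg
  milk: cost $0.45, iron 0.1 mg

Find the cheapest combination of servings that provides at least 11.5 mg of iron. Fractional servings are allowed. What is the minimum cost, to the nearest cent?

Cost per mg of iron: spinach $0.3333, edamame $0.4762, milk $4.5000.
With no serving limits, use only spinach: 11.5 mg / 2.7 mg = 4.259 servings × $0.90 = $3.83.

$3.83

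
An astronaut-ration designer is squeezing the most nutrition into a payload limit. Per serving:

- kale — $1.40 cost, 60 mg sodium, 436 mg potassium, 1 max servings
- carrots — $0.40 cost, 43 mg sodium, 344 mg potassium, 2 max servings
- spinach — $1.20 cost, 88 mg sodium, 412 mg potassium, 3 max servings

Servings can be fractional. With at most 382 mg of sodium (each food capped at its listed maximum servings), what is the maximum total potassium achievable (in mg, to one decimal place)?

Potassium per mg sodium: carrots 8, kale 7.267, spinach 4.682.
Take 2 servings of carrots: uses 86 mg sodium, +688.0 mg potassium (running total 688.0 mg).
Take 1 serving of kale: uses 60 mg sodium, +436.0 mg potassium (running total 1124.0 mg).
Take 2.682 servings of spinach: uses 236 mg sodium, +1104.9 mg potassium (running total 2228.9 mg).
Greedy by best ratio exhausts the sodium allowance optimally: 2228.9 mg.

2228.9 mg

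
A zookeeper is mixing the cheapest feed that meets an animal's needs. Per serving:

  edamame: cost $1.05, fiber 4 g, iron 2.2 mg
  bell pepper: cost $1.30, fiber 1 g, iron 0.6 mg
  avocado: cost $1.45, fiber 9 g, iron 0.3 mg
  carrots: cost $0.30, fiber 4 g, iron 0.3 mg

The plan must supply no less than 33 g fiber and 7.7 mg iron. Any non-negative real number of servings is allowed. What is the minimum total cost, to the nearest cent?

$4.54

edamame only: max(33/4, 7.7/2.2) = 8.25 servings → $8.66.
bell pepper only: max(33/1, 7.7/0.6) = 33 servings → $42.90.
avocado only: max(33/9, 7.7/0.3) = 25.67 servings → $37.22.
carrots only: max(33/4, 7.7/0.3) = 25.67 servings → $7.70.
edamame + bell pepper: the both-tight solution has a negative serving — not a feasible corner.
edamame + avocado with both tight: 3.194 servings and 2.247 servings → $6.61.
edamame + carrots with both tight: 2.75 servings and 5.5 servings → $4.54.
bell pepper + avocado with both tight: 11.65 servings and 2.373 servings → $18.58.
bell pepper + carrots with both tight: 9.952 servings and 5.762 servings → $14.67.
avocado + carrots: intersection lies outside the first quadrant.
Cheapest feasible corner: $4.54.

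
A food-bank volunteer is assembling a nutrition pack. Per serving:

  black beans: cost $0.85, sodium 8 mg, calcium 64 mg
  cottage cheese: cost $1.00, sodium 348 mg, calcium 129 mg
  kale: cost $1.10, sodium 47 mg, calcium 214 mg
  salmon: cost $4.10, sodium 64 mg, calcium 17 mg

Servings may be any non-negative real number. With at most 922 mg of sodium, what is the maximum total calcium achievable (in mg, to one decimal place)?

Calcium per mg sodium: black beans 8, kale 4.553, cottage cheese 0.3707, salmon 0.2656.
With no serving limits, spend the whole sodium allowance on black beans: 922 mg / 8 mg × 64 mg = 7376.0 mg.

7376.0 mg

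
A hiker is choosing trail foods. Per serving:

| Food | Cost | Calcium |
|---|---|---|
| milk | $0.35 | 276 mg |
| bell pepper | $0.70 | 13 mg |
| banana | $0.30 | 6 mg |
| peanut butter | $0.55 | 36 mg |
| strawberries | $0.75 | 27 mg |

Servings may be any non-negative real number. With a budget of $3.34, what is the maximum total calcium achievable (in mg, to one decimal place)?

2633.8 mg

Calcium per dollar: milk 788.6, peanut butter 65.45, strawberries 36, banana 20, bell pepper 18.57.
With no serving limits, spend the whole cost allowance on milk: $3.34 / $0.35 × 276 mg = 2633.8 mg.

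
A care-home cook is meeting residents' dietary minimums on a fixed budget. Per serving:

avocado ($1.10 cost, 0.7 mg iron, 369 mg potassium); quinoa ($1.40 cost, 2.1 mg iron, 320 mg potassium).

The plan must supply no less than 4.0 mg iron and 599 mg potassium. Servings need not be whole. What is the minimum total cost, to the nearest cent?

With two linear requirements the optimum uses one or two foods; enumerate the corners.
avocado only: max(4.0/0.7, 599/369) = 5.714 servings → $6.29.
quinoa only: max(4.0/2.1, 599/320) = 1.905 servings → $2.67.
avocado + quinoa: intersection lies outside the first quadrant.
So the least-cost plan costs $2.67.

$2.67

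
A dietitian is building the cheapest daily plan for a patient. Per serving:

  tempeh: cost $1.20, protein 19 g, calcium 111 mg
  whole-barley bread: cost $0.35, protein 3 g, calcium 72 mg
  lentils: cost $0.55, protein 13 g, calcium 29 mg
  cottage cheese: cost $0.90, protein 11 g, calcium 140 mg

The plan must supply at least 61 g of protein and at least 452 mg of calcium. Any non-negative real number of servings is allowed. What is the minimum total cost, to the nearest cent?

Compare the cost at each extreme point of the feasible region.
tempeh only: max(61/19, 452/111) = 4.072 servings → $4.89.
whole-barley bread only: max(61/3, 452/72) = 20.33 servings → $7.12.
lentils only: max(61/13, 452/29) = 15.59 servings → $8.57.
cottage cheese only: max(61/11, 452/140) = 5.545 servings → $4.99.
tempeh + whole-barley bread with both tight: 2.933 servings and 1.756 servings → $4.13.
tempeh + lentils with both targets exact would need a negative amount; discard.
tempeh + cottage cheese with both tight: 2.479 servings and 1.263 servings → $4.11.
whole-barley bread + lentils with both tight: 4.837 servings and 3.576 servings → $3.66.
whole-barley bread + cottage cheese: the both-tight solution has a negative serving — not a feasible corner.
lentils + cottage cheese with both tight: 2.377 servings and 2.736 servings → $3.77.
The minimum over all feasible corners is $3.66.

$3.66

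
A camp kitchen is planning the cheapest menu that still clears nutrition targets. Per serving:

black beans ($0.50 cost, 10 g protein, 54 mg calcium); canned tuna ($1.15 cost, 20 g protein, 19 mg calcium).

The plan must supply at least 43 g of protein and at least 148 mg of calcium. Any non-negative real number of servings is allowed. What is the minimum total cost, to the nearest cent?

Two binding constraints pin down two serving amounts, so the optimal mix uses at most two foods. The candidates are each food alone (scaled to the tighter of protein/calcium) and each pair with both constraints tight.
black beans only: max(43/10, 148/54) = 4.3 servings → $2.15.
canned tuna only: max(43/20, 148/19) = 7.789 servings → $8.96.
black beans + canned tuna with both tight: 2.408 servings and 0.9461 servings → $2.29.
The minimum over all feasible corners is $2.15.

$2.15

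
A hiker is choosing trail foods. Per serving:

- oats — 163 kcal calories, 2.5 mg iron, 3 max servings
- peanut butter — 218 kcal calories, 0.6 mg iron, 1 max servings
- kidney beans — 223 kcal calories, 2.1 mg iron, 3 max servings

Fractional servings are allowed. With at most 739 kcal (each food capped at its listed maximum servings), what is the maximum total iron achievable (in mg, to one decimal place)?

Iron per kcal: oats 0.01534, kidney beans 0.009417, peanut butter 0.002752.
Take 3 servings of oats: uses 489 kcal, +7.5 mg iron (running total 7.5 mg).
Take 1.121 servings of kidney beans: uses 250 kcal, +2.4 mg iron (running total 9.9 mg).
Greedy by best ratio exhausts the calories allowance optimally: 9.9 mg.

9.9 mg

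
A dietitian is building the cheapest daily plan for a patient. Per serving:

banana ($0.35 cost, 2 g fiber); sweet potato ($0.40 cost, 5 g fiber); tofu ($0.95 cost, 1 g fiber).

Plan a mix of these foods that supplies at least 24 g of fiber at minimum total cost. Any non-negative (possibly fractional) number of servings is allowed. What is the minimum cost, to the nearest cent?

$1.92

Cost per g of fiber: sweet potato $0.0800, banana $0.1750, tofu $0.9500.
With no serving limits, use only sweet potato: 24 g / 5 g = 4.8 servings × $0.40 = $1.92.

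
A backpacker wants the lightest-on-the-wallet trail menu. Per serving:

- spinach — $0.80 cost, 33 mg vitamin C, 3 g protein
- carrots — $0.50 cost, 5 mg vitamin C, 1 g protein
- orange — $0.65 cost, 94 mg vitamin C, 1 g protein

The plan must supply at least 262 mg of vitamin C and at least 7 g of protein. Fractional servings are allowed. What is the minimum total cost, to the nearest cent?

A basic optimal solution has at most two foods positive. Try each food alone and each pair with both targets met exactly.
spinach only: max(262/33, 7/3) = 7.939 servings → $6.35.
carrots only: max(262/5, 7/1) = 52.4 servings → $26.20.
orange only: max(262/94, 7/1) = 7 servings → $4.55.
spinach + carrots with both targets exact would need a negative amount; discard.
spinach + orange with both tight: 1.59 servings and 2.229 servings → $2.72.
carrots + orange with both tight: 4.449 servings and 2.551 servings → $3.88.
The minimum over all feasible corners is $2.72.

$2.72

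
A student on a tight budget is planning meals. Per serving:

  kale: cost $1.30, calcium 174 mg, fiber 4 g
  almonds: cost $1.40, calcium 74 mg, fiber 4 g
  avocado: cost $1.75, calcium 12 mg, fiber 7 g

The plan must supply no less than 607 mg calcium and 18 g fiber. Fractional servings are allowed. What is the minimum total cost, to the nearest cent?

$5.53

The cheapest plan sits at a corner of the feasible region — with two constraints it uses at most two foods.
kale only: max(607/174, 18/4) = 4.5 servings → $5.85.
almonds only: max(607/74, 18/4) = 8.203 servings → $11.48.
avocado only: max(607/12, 18/7) = 50.58 servings → $88.52.
kale + almonds with both tight: 2.74 servings and 1.76 servings → $6.03.
kale + avocado with both tight: 3.447 servings and 0.6017 servings → $5.53.
almonds + avocado: intersection lies outside the first quadrant.
The minimum over all feasible corners is $5.53.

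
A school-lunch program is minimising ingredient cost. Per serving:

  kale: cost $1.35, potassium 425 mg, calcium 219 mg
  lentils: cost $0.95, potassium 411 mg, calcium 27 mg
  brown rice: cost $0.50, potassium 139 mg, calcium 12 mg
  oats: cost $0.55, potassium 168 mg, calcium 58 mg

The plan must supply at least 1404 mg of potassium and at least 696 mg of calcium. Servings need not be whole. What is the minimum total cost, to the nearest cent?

$4.41

The cheapest plan sits at a corner of the feasible region — with two constraints it uses at most two foods.
kale only: max(1404/425, 696/219) = 3.304 servings → $4.46.
lentils only: max(1404/411, 696/27) = 25.78 servings → $24.49.
brown rice only: max(1404/139, 696/12) = 58 servings → $29.00.
oats only: max(1404/168, 696/58) = 12 servings → $6.60.
kale + lentils with both tight: 3.16 servings and 0.1487 servings → $4.41.
kale + brown rice with both tight: 3.153 servings and 0.4608 servings → $4.49.
kale + oats with both tight: 2.923 servings and 0.9616 servings → $4.48.
lentils + brown rice: intersection lies outside the first quadrant.
lentils + oats with both targets exact would need a negative amount; discard.
brown rice + oats with both targets exact would need a negative amount; discard.
So the least-cost plan costs $4.41.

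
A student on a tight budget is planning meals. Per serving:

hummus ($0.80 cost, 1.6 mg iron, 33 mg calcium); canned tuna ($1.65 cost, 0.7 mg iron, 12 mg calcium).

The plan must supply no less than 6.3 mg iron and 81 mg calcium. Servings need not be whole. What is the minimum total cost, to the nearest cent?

hummus only: max(6.3/1.6, 81/33) = 3.938 servings → $3.15.
canned tuna only: max(6.3/0.7, 81/12) = 9 servings → $14.85.
hummus + canned tuna with both targets exact would need a negative amount; discard.
The minimum over all feasible corners is $3.15.

$3.15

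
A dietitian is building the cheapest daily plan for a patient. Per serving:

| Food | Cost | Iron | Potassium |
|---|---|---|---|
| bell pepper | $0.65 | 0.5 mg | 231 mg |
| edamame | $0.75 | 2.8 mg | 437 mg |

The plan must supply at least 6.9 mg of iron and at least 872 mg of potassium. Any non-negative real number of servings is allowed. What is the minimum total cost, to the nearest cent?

Compare the cost at each extreme point of the feasible region.
bell pepper only: max(6.9/0.5, 872/231) = 13.8 servings → $8.97.
edamame only: max(6.9/2.8, 872/437) = 2.464 servings → $1.85.
bell pepper + edamame with both targets exact would need a negative amount; discard.
The minimum over all feasible corners is $1.85.

$1.85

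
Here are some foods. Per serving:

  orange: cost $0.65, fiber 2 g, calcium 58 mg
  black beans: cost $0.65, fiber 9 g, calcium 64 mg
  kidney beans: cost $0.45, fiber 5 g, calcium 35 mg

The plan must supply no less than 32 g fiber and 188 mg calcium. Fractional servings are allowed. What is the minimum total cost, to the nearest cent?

$2.31

An LP optimum is at a vertex; with two nutrient constraints at most two foods are used. Check each candidate.
orange only: max(32/2, 188/58) = 16 servings → $10.40.
black beans only: max(32/9, 188/64) = 3.556 servings → $2.31.
kidney beans only: max(32/5, 188/35) = 6.4 servings → $2.88.
orange + black beans: the both-tight solution has a negative serving — not a feasible corner.
orange + kidney beans: intersection lies outside the first quadrant.
black beans + kidney beans: the both-tight solution has a negative serving — not a feasible corner.
Cheapest feasible corner: $2.31.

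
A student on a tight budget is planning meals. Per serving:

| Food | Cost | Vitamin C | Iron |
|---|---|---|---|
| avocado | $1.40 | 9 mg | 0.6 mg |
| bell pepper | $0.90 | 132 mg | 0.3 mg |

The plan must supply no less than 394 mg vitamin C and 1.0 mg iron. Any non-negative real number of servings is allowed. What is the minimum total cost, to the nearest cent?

$2.93

A basic optimal solution has at most two foods positive. Try each food alone and each pair with both targets met exactly.
avocado only: max(394/9, 1.0/0.6) = 43.78 servings → $61.29.
bell pepper only: max(394/132, 1.0/0.3) = 3.333 servings → $3.00.
avocado + bell pepper with both tight: 0.1804 servings and 2.973 servings → $2.93.
So the least-cost plan costs $2.93.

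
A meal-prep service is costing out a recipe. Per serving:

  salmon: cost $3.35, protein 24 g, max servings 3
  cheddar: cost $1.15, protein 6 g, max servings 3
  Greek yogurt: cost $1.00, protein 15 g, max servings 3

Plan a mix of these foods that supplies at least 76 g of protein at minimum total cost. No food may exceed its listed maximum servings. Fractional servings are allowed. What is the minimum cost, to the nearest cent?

Cost per g of protein: Greek yogurt $0.0667, salmon $0.1396, cheddar $0.1917.
Take 3 servings of Greek yogurt: +45.0 g protein for $3.00 (total $3.00, still need 31.0 g).
Take 1.292 servings of salmon: +31.0 g protein for $4.33 (total $7.33, still need 0.0 g).
Filling from the cheapest source first is optimal under one linear minimum: $7.33.

$7.33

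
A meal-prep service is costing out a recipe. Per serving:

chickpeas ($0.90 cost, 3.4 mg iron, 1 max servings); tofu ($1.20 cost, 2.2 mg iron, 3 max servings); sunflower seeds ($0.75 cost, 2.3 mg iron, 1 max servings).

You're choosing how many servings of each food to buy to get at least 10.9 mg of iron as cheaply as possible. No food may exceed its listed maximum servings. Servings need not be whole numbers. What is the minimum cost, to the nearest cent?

Cost per mg of iron: chickpeas $0.2647, sunflower seeds $0.3261, tofu $0.5455.
Take 1 serving of chickpeas: +3.4 mg iron for $0.90 (total $0.90, still need 7.5 mg).
Take 1 serving of sunflower seeds: +2.3 mg iron for $0.75 (total $1.65, still need 5.2 mg).
Take 2.364 servings of tofu: +5.2 mg iron for $2.84 (total $4.49, still need 0.0 mg).
Filling from the cheapest source first is optimal under one linear minimum: $4.49.

$4.49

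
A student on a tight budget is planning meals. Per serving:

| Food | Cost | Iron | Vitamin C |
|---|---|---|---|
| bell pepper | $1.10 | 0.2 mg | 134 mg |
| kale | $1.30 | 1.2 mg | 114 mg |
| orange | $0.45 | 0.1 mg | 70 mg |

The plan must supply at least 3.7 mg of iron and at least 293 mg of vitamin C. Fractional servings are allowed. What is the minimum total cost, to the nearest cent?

$4.01

An LP optimum is at a vertex; with two nutrient constraints at most two foods are used. Check each candidate.
bell pepper only: max(3.7/0.2, 293/134) = 18.5 servings → $20.35.
kale only: max(3.7/1.2, 293/114) = 3.083 servings → $4.01.
orange only: max(3.7/0.1, 293/70) = 37 servings → $16.65.
bell pepper + kale: the both-tight solution has a negative serving — not a feasible corner.
bell pepper + orange: the both-tight solution has a negative serving — not a feasible corner.
kale + orange: intersection lies outside the first quadrant.
The minimum over all feasible corners is $4.01.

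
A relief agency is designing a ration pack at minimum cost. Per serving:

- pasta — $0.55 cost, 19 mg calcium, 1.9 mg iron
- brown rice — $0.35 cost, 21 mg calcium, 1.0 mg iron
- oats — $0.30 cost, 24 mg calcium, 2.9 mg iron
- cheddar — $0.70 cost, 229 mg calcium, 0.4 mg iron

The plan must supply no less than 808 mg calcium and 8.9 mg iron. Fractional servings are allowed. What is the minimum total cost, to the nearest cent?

The cheapest plan sits at a corner of the feasible region — with two constraints it uses at most two foods.
pasta only: max(808/19, 8.9/1.9) = 42.53 servings → $23.39.
brown rice only: max(808/21, 8.9/1.0) = 38.48 servings → $13.47.
oats only: max(808/24, 8.9/2.9) = 33.67 servings → $10.10.
cheddar only: max(808/229, 8.9/0.4) = 22.25 servings → $15.57.
pasta + brown rice: intersection lies outside the first quadrant.
pasta + oats: the both-tight solution has a negative serving — not a feasible corner.
pasta + cheddar with both tight: 4.011 servings and 3.196 servings → $4.44.
brown rice + oats with both targets exact would need a negative amount; discard.
brown rice + cheddar with both tight: 7.774 servings and 2.816 servings → $4.69.
oats + cheddar with both tight: 2.62 servings and 3.254 servings → $3.06.
So the least-cost plan costs $3.06.

$3.06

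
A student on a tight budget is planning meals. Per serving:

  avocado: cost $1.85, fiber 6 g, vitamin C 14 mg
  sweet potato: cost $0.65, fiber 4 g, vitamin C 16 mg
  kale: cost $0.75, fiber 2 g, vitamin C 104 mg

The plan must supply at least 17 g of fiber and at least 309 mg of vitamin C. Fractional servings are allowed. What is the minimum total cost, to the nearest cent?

With two linear requirements the optimum uses one or two foods; enumerate the corners.
avocado only: max(17/6, 309/14) = 22.07 servings → $40.83.
sweet potato only: max(17/4, 309/16) = 19.31 servings → $12.55.
kale only: max(17/2, 309/104) = 8.5 servings → $6.38.
avocado + sweet potato with both targets exact would need a negative amount; discard.
avocado + kale with both tight: 1.93 servings and 2.711 servings → $5.60.
sweet potato + kale with both tight: 2.995 servings and 2.51 servings → $3.83.
So the least-cost plan costs $3.83.

$3.83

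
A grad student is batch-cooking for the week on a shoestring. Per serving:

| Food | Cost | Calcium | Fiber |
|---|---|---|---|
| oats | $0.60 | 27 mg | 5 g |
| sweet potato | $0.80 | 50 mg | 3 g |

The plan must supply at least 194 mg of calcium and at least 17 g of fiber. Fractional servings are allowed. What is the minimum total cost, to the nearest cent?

$3.37

Minimising a linear cost over {calcium ≥ 194, fiber ≥ 17, servings ≥ 0} — the optimum is at a vertex, using one or two foods.
oats only: max(194/27, 17/5) = 7.185 servings → $4.31.
sweet potato only: max(194/50, 17/3) = 5.667 servings → $4.53.
oats + sweet potato with both tight: 1.586 servings and 3.024 servings → $3.37.
Cheapest feasible corner: $3.37.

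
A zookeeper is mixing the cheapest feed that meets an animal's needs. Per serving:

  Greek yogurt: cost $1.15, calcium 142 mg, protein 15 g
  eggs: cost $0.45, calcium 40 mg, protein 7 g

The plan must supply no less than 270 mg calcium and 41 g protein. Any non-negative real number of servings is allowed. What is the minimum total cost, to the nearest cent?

$2.75

Greek yogurt only: max(270/142, 41/15) = 2.733 servings → $3.14.
eggs only: max(270/40, 41/7) = 6.75 servings → $3.04.
Greek yogurt + eggs with both tight: 0.6345 servings and 4.497 servings → $2.75.
So the least-cost plan costs $2.75.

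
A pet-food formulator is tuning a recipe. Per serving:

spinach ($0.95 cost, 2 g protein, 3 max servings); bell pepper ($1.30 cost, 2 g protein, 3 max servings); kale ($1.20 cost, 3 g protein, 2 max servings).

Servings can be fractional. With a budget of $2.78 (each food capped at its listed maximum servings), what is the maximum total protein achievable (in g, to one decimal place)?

6.8 g

Protein per dollar: kale 2.5, spinach 2.105, bell pepper 1.538.
Take 2 servings of kale: spends $2.40, +6.0 g protein (running total 6.0 g).
Take 0.4 servings of spinach: spends $0.38, +0.8 g protein (running total 6.8 g).
Filling greedily by protein-per-dollar is optimal for one linear limit, giving 6.8 g.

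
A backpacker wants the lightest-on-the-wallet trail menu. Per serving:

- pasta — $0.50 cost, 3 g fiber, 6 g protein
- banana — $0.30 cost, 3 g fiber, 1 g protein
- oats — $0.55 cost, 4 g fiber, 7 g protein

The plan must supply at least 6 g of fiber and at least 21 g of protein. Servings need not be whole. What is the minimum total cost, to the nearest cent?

$1.65

An LP optimum is at a vertex; with two nutrient constraints at most two foods are used. Check each candidate.
pasta only: max(6/3, 21/6) = 3.5 servings → $1.75.
banana only: max(6/3, 21/1) = 21 servings → $6.30.
oats only: max(6/4, 21/7) = 3 servings → $1.65.
pasta + banana: the both-tight solution has a negative serving — not a feasible corner.
pasta + oats with both targets exact would need a negative amount; discard.
banana + oats with both targets exact would need a negative amount; discard.
So the least-cost plan costs $1.65.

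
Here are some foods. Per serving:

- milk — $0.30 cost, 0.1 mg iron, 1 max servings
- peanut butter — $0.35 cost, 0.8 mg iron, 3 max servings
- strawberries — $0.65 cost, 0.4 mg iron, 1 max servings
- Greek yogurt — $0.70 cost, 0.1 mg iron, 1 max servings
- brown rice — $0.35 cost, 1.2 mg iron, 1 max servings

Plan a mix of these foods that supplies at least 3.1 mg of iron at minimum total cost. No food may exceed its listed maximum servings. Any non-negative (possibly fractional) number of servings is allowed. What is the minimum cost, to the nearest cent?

Cost per mg of iron: brown rice $0.2917, peanut butter $0.4375, strawberries $1.6250, milk $3.0000, Greek yogurt $7.0000.
Take 1 serving of brown rice: +1.2 mg iron for $0.35 (total $0.35, still need 1.9 mg).
Take 2.375 servings of peanut butter: +1.9 mg iron for $0.83 (total $1.18, still need 0.0 mg).
Filling from the cheapest source first is optimal under one linear minimum: $1.18.

$1.18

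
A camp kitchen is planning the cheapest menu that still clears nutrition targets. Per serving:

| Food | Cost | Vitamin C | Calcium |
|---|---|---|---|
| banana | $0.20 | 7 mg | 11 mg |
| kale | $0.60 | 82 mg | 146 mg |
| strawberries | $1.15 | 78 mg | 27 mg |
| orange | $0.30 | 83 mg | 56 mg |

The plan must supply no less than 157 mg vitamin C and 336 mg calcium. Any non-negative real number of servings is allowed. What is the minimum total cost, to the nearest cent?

Minimising a linear cost over {vitamin C ≥ 157, calcium ≥ 336, servings ≥ 0} — the optimum is at a vertex, using one or two foods.
banana only: max(157/7, 336/11) = 30.55 servings → $6.11.
kale only: max(157/82, 336/146) = 2.301 servings → $1.38.
strawberries only: max(157/78, 336/27) = 12.44 servings → $14.31.
orange only: max(157/83, 336/56) = 6 servings → $1.80.
banana + kale with both targets exact would need a negative amount; discard.
banana + strawberries with both targets exact would need a negative amount; discard.
banana + orange with both targets exact would need a negative amount; discard.
kale + strawberries with both targets exact would need a negative amount; discard.
kale + orange: the both-tight solution has a negative serving — not a feasible corner.
strawberries + orange: intersection lies outside the first quadrant.
The minimum over all feasible corners is $1.38.

$1.38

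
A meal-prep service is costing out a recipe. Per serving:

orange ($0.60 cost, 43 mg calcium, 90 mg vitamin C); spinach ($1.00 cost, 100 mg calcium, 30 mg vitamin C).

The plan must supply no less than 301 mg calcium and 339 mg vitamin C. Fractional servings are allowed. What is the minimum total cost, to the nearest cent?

$3.56

For a min-cost LP with two ≥-constraints, a basic feasible solution has at most two positive variables.
orange only: max(301/43, 339/90) = 7 servings → $4.20.
spinach only: max(301/100, 339/30) = 11.3 servings → $11.30.
orange + spinach with both tight: 3.226 servings and 1.623 servings → $3.56.
So the least-cost plan costs $3.56.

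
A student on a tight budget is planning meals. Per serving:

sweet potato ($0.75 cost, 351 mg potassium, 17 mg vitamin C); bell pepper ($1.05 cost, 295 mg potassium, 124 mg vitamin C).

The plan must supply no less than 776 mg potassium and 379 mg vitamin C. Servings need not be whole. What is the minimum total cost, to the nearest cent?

This is a tiny linear program; its minimum lies at a vertex of the feasible set. List the vertices and price them.
sweet potato only: max(776/351, 379/17) = 22.29 servings → $16.72.
bell pepper only: max(776/295, 379/124) = 3.056 servings → $3.21.
sweet potato + bell pepper with both targets exact would need a negative amount; discard.
So the least-cost plan costs $3.21.

$3.21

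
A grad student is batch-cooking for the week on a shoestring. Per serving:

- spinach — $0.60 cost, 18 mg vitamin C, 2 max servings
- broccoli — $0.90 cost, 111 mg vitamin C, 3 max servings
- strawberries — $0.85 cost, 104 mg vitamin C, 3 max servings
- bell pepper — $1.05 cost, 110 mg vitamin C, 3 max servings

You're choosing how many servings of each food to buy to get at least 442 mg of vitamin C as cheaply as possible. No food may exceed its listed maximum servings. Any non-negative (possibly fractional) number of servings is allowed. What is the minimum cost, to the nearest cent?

$3.59

Cost per mg of vitamin C: broccoli $0.0081, strawberries $0.0082, bell pepper $0.0095, spinach $0.0333.
Take 3 servings of broccoli: +333.0 mg vitamin C for $2.70 (total $2.70, still need 109.0 mg).
Take 1.048 servings of strawberries: +109.0 mg vitamin C for $0.89 (total $3.59, still need 0.0 mg).
Filling from the cheapest source first is optimal under one linear minimum: $3.59.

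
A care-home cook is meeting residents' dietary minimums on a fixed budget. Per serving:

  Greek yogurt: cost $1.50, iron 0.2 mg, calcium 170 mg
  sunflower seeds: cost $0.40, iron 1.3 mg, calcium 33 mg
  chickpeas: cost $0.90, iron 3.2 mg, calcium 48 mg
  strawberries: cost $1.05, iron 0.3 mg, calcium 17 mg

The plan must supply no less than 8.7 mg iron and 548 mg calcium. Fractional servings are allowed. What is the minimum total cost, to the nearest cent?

For a min-cost LP with two ≥-constraints, a basic feasible solution has at most two positive variables.
Greek yogurt only: max(8.7/0.2, 548/170) = 43.5 servings → $65.25.
sunflower seeds only: max(8.7/1.3, 548/33) = 16.61 servings → $6.64.
chickpeas only: max(8.7/3.2, 548/48) = 11.42 servings → $10.28.
strawberries only: max(8.7/0.3, 548/17) = 32.24 servings → $33.85.
Greek yogurt + sunflower seeds with both tight: 1.984 servings and 6.387 servings → $5.53.
Greek yogurt + chickpeas with both tight: 2.5 servings and 2.562 servings → $6.06.
Greek yogurt + strawberries with both tight: 0.3466 servings and 28.77 servings → $30.73.
sunflower seeds + chickpeas with both targets exact would need a negative amount; discard.
sunflower seeds + strawberries with both targets exact would need a negative amount; discard.
chickpeas + strawberries: intersection lies outside the first quadrant.
So the least-cost plan costs $5.53.

$5.53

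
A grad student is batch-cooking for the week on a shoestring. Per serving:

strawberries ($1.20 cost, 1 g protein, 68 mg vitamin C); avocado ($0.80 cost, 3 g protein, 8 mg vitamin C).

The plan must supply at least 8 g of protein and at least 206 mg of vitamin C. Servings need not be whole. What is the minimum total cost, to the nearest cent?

Two binding constraints pin down two serving amounts, so the optimal mix uses at most two foods. The candidates are each food alone (scaled to the tighter of protein/vitamin C) and each pair with both constraints tight.
strawberries only: max(8/1, 206/68) = 8 servings → $9.60.
avocado only: max(8/3, 206/8) = 25.75 servings → $20.60.
strawberries + avocado with both tight: 2.827 servings and 1.724 servings → $4.77.
Cheapest feasible corner: $4.77.

$4.77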